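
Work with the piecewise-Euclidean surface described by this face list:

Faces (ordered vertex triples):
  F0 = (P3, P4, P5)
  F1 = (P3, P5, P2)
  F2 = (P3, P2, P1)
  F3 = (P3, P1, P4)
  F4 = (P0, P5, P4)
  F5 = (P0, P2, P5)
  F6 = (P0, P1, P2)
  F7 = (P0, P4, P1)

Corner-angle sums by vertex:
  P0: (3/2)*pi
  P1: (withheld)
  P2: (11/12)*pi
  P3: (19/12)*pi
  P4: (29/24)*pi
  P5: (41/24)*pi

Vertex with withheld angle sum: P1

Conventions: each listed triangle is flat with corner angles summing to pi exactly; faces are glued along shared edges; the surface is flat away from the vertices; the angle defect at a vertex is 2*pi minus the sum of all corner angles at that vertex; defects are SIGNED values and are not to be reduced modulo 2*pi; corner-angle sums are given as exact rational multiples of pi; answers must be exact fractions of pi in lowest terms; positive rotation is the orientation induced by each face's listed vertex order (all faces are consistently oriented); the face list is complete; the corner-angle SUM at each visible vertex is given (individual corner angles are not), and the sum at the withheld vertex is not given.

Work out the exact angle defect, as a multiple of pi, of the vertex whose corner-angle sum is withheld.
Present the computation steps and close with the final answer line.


V = 6, E = 12, F = 8; chi = V - E + F = 2
Gauss-Bonnet: total defect = 2*pi*chi = 4*pi; visible defects sum to (37/12)*pi

Answer: defect(P1) = (11/12)*pi


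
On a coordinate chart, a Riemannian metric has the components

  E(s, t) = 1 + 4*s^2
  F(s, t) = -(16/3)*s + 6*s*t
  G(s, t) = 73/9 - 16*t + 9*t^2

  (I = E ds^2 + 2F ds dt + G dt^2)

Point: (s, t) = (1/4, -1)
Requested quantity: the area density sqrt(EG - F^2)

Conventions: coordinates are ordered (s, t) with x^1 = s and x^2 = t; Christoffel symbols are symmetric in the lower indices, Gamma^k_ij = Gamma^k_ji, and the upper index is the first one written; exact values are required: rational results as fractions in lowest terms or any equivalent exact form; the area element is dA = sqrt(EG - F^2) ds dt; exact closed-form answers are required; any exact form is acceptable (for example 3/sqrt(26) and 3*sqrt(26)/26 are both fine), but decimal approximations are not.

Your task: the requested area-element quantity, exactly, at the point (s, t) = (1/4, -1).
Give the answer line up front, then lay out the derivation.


Answer: sqrt(EG - F^2) = sqrt(1201)/6

E = 5/4, F = -17/6, G = 298/9; EG - F^2 = 1201/36


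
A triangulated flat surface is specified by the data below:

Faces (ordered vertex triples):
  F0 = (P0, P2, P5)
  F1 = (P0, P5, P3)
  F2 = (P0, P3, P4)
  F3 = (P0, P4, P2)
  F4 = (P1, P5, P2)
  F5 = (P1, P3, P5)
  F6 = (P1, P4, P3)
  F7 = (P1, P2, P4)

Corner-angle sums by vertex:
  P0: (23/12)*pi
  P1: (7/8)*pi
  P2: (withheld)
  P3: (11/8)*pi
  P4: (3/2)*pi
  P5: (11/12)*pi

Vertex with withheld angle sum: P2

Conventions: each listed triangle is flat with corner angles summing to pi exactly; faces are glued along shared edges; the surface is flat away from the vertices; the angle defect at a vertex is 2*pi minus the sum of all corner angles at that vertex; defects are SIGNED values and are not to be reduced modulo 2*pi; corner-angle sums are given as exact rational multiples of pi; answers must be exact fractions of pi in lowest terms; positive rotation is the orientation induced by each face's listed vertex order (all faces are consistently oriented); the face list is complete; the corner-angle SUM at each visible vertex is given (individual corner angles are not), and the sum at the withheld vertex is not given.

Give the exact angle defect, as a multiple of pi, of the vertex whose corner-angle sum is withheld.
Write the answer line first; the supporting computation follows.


Answer: defect(P2) = (7/12)*pi

V = 6, E = 12, F = 8; chi = V - E + F = 2
Gauss-Bonnet: total defect = 2*pi*chi = 4*pi; visible defects sum to (41/12)*pi


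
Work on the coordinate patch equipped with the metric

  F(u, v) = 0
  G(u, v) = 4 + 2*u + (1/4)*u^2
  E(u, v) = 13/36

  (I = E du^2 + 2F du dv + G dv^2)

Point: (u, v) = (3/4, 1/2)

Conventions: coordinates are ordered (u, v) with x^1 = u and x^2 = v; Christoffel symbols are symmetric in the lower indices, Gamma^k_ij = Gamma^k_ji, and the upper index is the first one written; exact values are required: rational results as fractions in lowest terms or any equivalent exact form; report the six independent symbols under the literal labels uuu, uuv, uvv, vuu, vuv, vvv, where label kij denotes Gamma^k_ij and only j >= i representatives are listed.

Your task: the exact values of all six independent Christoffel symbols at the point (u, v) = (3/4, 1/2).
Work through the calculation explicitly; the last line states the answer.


E = 13/36, F = 0, G = 361/64 at the point
E_u = 0, E_v = 0, F_u = 0, F_v = 0, G_u = 19/8, G_v = 0
EG - F^2 = 4693/2304;  g^inv = (2304/4693) * [[361/64, 0], [0, 13/36]]
first-kind symbols [ij,l] = (1/2)(d_i g_jl + d_j g_il - d_l g_ij): [uu,u] = E_u/2 = 0, [uu,v] = F_u - E_v/2 = 0, [uv,u] = E_v/2 = 0, [uv,v] = G_u/2 = 19/16, [vv,u] = F_v - G_u/2 = -19/16, [vv,v] = G_v/2 = 0
Gamma^u_ij = (G*[ij,u] - F*[ij,v])/(EG - F^2), Gamma^v_ij = (E*[ij,v] - F*[ij,u])/(EG - F^2)

Answer: Gamma_uuu = 0, Gamma_uuv = 0, Gamma_uvv = -171/52, Gamma_vuu = 0, Gamma_vuv = 4/19, Gamma_vvv = 0


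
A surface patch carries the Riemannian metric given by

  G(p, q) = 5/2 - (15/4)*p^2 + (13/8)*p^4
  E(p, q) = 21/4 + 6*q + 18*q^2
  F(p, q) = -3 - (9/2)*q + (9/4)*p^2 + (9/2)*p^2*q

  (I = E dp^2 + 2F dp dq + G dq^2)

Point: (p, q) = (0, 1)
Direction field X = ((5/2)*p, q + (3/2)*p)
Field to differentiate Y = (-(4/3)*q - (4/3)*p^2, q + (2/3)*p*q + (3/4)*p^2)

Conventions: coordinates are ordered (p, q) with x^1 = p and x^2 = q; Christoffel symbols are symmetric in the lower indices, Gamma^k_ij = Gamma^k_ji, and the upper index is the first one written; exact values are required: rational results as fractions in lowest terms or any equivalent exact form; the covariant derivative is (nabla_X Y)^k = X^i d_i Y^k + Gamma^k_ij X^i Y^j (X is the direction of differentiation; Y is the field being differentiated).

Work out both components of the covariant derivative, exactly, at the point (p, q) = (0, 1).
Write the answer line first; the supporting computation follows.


Answer: (nabla_X Y)^p = -166/27, (nabla_X Y)^q = -121/9

E = 117/4, F = -15/2, G = 5/2 at the point
E_p = 0, E_q = 42, F_p = 0, F_q = -9/2, G_p = 0, G_q = 0
EG - F^2 = 135/8;  g^inv = (8/135) * [[5/2, 15/2], [15/2, 117/4]]
first-kind symbols [ij,l] = (1/2)(d_i g_jl + d_j g_il - d_l g_ij): [pp,p] = E_p/2 = 0, [pp,q] = F_p - E_q/2 = -21, [pq,p] = E_q/2 = 21, [pq,q] = G_p/2 = 0, [qq,p] = F_q - G_p/2 = -9/2, [qq,q] = G_q/2 = 0
Gamma^p_ij = (G*[ij,p] - F*[ij,q])/(EG - F^2), Gamma^q_ij = (E*[ij,q] - F*[ij,p])/(EG - F^2)
Gamma_ppp = -28/3, Gamma_ppq = 28/9, Gamma_pqq = -2/3, Gamma_qpp = -182/5, Gamma_qpq = 28/3, Gamma_qqq = -2
X = (0, 1), Y = (-4/3, 1) at the point


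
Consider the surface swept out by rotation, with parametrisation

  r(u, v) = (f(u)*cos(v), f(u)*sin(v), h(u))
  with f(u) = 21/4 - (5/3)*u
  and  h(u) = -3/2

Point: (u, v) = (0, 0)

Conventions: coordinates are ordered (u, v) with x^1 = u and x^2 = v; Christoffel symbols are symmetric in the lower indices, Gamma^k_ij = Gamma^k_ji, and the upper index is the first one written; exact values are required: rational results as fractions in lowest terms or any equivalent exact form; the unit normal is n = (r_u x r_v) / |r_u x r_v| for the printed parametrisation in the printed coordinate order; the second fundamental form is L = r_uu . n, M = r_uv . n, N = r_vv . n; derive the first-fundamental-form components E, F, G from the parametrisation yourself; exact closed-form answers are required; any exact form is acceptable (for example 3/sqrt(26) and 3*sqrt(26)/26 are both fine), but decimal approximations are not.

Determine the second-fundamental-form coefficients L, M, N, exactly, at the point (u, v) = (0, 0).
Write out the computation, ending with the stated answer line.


f = 21/4, f' = -5/3, f'' = 0, h' = 0, h'' = 0
E = 25/9, F = 0, G = 441/16; answer radicand W^2 = 25/9
unnormalised second-form numerators: l = 0, m = 0, n = 0; L = l/sqrt(25/9), and similarly M = m/sqrt(W^2), N = n/sqrt(W^2)

Answer: L = 0, M = 0, N = 0


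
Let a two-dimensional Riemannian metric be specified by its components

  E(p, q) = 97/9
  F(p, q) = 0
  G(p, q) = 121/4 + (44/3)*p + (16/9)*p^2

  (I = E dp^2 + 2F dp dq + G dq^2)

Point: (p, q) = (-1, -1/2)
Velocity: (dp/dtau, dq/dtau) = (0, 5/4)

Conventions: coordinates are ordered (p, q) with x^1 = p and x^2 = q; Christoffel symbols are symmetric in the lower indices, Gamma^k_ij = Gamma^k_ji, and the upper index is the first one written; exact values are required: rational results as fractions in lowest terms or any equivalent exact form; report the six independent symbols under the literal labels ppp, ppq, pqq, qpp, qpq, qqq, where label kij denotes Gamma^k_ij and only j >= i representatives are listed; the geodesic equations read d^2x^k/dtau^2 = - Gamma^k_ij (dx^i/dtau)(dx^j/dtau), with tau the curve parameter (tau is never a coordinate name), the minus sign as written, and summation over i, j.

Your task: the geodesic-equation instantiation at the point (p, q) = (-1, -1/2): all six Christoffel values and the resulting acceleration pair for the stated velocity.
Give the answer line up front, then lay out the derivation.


Answer: Gamma_ppp = 0, Gamma_ppq = 0, Gamma_pqq = -50/97, Gamma_qpp = 0, Gamma_qpq = 8/25, Gamma_qqq = 0; accelerations (d^2p/dtau^2, d^2q/dtau^2) = (625/776, 0)

E = 97/9, F = 0, G = 625/36 at the point
E_p = 0, E_q = 0, F_p = 0, F_q = 0, G_p = 100/9, G_q = 0
EG - F^2 = 60625/324;  g^inv = (324/60625) * [[625/36, 0], [0, 97/9]]
first-kind symbols [ij,l] = (1/2)(d_i g_jl + d_j g_il - d_l g_ij): [pp,p] = E_p/2 = 0, [pp,q] = F_p - E_q/2 = 0, [pq,p] = E_q/2 = 0, [pq,q] = G_p/2 = 50/9, [qq,p] = F_q - G_p/2 = -50/9, [qq,q] = G_q/2 = 0
Gamma^p_ij = (G*[ij,p] - F*[ij,q])/(EG - F^2), Gamma^q_ij = (E*[ij,q] - F*[ij,p])/(EG - F^2)
Gamma_ppp = 0, Gamma_ppq = 0, Gamma_pqq = -50/97, Gamma_qpp = 0, Gamma_qpq = 8/25, Gamma_qqq = 0
d^2p/dtau^2 = -(Gamma_ppp*(0)^2 + 2*Gamma_ppq*(0)*(5/4) + Gamma_pqq*(5/4)^2) = 625/776
d^2q/dtau^2 = -(Gamma_qpp*(0)^2 + 2*Gamma_qpq*(0)*(5/4) + Gamma_qqq*(5/4)^2) = 0


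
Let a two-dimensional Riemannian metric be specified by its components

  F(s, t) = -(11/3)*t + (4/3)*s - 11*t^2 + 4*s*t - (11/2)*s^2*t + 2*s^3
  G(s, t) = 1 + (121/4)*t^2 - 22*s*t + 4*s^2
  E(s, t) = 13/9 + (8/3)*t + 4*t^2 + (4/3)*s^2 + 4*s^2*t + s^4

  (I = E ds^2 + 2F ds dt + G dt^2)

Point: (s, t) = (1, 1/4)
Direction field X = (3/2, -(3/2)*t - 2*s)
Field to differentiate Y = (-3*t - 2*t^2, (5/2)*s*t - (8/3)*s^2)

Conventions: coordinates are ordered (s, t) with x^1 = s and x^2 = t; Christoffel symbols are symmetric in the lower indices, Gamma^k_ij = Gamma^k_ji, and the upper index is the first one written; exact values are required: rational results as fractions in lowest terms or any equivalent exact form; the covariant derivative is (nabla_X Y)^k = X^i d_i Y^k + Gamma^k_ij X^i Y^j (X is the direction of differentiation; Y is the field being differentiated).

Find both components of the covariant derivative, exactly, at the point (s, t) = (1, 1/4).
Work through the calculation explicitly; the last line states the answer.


E = 205/36, F = 65/48, G = 89/64 at the point
E_s = 26/3, E_t = 26/3, F_s = 67/12, F_t = -32/3, G_s = 5/2, G_t = -55/8
EG - F^2 = 3505/576;  g^inv = (576/3505) * [[89/64, -65/48], [-65/48, 205/36]]
first-kind symbols [ij,l] = (1/2)(d_i g_jl + d_j g_il - d_l g_ij): [ss,s] = E_s/2 = 13/3, [ss,t] = F_s - E_t/2 = 5/4, [st,s] = E_t/2 = 13/3, [st,t] = G_s/2 = 5/4, [tt,s] = F_t - G_s/2 = -143/12, [tt,t] = G_t/2 = -55/16
Gamma^s_ij = (G*[ij,s] - F*[ij,t])/(EG - F^2), Gamma^t_ij = (E*[ij,t] - F*[ij,s])/(EG - F^2)
Gamma_sss = 2496/3505, Gamma_sst = 2496/3505, Gamma_stt = -6864/3505, Gamma_tss = 144/701, Gamma_tst = 144/701, Gamma_ttt = -396/701
X = (3/2, -19/8), Y = (-7/8, -49/24) at the point

Answer: (nabla_X Y)^s = -4575/2804, (nabla_X Y)^t = -181823/11216


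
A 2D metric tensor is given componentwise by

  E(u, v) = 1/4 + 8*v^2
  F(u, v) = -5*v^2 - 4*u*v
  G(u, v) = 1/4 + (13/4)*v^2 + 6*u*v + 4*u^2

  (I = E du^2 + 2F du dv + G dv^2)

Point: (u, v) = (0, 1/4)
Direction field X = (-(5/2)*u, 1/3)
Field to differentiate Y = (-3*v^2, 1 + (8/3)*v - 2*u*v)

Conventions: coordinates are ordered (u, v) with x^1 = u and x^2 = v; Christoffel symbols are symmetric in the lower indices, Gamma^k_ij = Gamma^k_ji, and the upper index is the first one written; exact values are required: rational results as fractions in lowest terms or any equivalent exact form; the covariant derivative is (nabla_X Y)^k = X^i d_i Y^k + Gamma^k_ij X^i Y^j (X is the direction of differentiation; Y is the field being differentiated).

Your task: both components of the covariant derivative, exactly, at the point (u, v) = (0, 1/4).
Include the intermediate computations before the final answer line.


E = 3/4, F = -5/16, G = 29/64 at the point
E_u = 0, E_v = 4, F_u = -1, F_v = -5/2, G_u = 3/2, G_v = 13/8
EG - F^2 = 31/128;  g^inv = (128/31) * [[29/64, 5/16], [5/16, 3/4]]
first-kind symbols [ij,l] = (1/2)(d_i g_jl + d_j g_il - d_l g_ij): [uu,u] = E_u/2 = 0, [uu,v] = F_u - E_v/2 = -3, [uv,u] = E_v/2 = 2, [uv,v] = G_u/2 = 3/4, [vv,u] = F_v - G_u/2 = -13/4, [vv,v] = G_v/2 = 13/16
Gamma^u_ij = (G*[ij,u] - F*[ij,v])/(EG - F^2), Gamma^v_ij = (E*[ij,v] - F*[ij,u])/(EG - F^2)
Gamma_uuu = -120/31, Gamma_uuv = 146/31, Gamma_uvv = -156/31, Gamma_vuu = -288/31, Gamma_vuv = 152/31, Gamma_vvv = -52/31
X = (0, 1/3), Y = (-3/16, 5/3) at the point

Answer: (nabla_X Y)^u = -2671/744, (nabla_X Y)^v = -65/186


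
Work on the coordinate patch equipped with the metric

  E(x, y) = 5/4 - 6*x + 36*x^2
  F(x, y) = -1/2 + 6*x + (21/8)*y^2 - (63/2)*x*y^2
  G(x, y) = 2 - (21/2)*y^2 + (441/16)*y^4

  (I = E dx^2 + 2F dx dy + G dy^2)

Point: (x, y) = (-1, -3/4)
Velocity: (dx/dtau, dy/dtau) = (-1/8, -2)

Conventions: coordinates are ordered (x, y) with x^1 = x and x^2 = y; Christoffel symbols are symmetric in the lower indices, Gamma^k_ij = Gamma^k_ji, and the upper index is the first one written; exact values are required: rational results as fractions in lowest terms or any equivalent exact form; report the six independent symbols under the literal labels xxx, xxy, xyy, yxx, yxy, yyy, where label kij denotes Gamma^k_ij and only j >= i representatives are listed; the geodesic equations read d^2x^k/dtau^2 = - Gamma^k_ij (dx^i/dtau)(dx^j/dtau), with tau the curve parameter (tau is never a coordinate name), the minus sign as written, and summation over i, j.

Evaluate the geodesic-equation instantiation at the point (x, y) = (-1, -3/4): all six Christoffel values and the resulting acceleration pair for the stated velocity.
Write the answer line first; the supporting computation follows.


Answer: Gamma_xxx = -4096/4943, Gamma_xxy = 0, Gamma_xyy = -5376/4943, Gamma_yxx = -16000/64259, Gamma_yxy = 0, Gamma_yyy = -21000/64259; accelerations (d^2x/dtau^2, d^2y/dtau^2) = (21568/4943, 84250/64259)

E = 173/4, F = 1625/128, G = 19721/4096 at the point
E_x = -78, E_y = 0, F_x = -375/32, F_y = -819/16, G_x = 0, G_y = -7875/256
EG - F^2 = 192777/4096;  g^inv = (4096/192777) * [[19721/4096, -1625/128], [-1625/128, 173/4]]
first-kind symbols [ij,l] = (1/2)(d_i g_jl + d_j g_il - d_l g_ij): [xx,x] = E_x/2 = -39, [xx,y] = F_x - E_y/2 = -375/32, [xy,x] = E_y/2 = 0, [xy,y] = G_x/2 = 0, [yy,x] = F_y - G_x/2 = -819/16, [yy,y] = G_y/2 = -7875/512
Gamma^x_ij = (G*[ij,x] - F*[ij,y])/(EG - F^2), Gamma^y_ij = (E*[ij,y] - F*[ij,x])/(EG - F^2)
Gamma_xxx = -4096/4943, Gamma_xxy = 0, Gamma_xyy = -5376/4943, Gamma_yxx = -16000/64259, Gamma_yxy = 0, Gamma_yyy = -21000/64259
d^2x/dtau^2 = -(Gamma_xxx*(-1/8)^2 + 2*Gamma_xxy*(-1/8)*(-2) + Gamma_xyy*(-2)^2) = 21568/4943
d^2y/dtau^2 = -(Gamma_yxx*(-1/8)^2 + 2*Gamma_yxy*(-1/8)*(-2) + Gamma_yyy*(-2)^2) = 84250/64259


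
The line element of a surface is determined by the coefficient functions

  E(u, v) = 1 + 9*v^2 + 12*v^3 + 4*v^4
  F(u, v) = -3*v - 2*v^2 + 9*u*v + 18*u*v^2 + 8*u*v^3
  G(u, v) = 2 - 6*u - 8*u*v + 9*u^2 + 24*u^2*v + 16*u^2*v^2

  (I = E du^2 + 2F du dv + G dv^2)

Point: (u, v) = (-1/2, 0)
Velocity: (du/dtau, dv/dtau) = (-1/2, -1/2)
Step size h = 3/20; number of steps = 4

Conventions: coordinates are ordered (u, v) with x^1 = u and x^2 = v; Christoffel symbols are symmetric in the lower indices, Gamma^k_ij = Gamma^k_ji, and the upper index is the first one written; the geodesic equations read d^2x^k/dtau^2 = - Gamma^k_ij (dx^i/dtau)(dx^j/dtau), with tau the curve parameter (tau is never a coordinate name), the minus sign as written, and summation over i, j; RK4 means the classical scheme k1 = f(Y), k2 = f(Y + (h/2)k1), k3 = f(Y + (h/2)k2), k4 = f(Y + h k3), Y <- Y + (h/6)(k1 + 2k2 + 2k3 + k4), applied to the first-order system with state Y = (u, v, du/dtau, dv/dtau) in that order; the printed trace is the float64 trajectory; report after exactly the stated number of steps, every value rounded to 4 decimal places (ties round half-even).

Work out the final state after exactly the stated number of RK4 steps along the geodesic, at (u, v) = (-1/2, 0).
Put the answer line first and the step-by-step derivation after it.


Answer: u = -0.7966, v = -0.2573, du/dtau = -0.4870, dv/dtau = -0.3830

f(Y) = (du/dtau, dv/dtau, -Gamma^u_ij Y'^i Y'^j, -Gamma^v_ij Y'^i Y'^j) with the Gammas evaluated at the stage position; h = 0.150000; intermediate values shown to 6 dp
step 0: u = -0.5000, v = 0.0000, du/dtau = -0.5000, dv/dtau = -0.5000
step 1:
  k1: at (u, v) = (-0.500000, 0.000000), (du/dtau, dv/dtau) = (-0.500000, -0.500000); Gamma_uuu = 0.000000, Gamma_uuv = 0.000000, Gamma_uvv = 0.000000, Gamma_vuu = 0.000000, Gamma_vuv = -1.034483, Gamma_vvv = 0.689655; k1 = (-0.500000, -0.500000, 0.000000, 0.344828)
  k2: at (u, v) = (-0.537500, -0.037500), (du/dtau, dv/dtau) = (-0.500000, -0.474138); Gamma_uuu = 0.000000, Gamma_uuv = -0.042117, Gamma_uvv = 0.031772, Gamma_vuu = 0.000000, Gamma_vuv = -0.972168, Gamma_vvv = 0.733390; k2 = (-0.500000, -0.474138, 0.012827, 0.296071)
  k3: at (u, v) = (-0.537500, -0.035560), (du/dtau, dv/dtau) = (-0.499038, -0.477795); Gamma_uuu = 0.000000, Gamma_uuv = -0.039993, Gamma_uvv = 0.030088, Gamma_vuu = 0.000000, Gamma_vuv = -0.973803, Gamma_vvv = 0.732629; k3 = (-0.499038, -0.477795, 0.012203, 0.297133)
  k4: at (u, v) = (-0.574856, -0.071669), (du/dtau, dv/dtau) = (-0.498170, -0.455430); Gamma_uuu = 0.000000, Gamma_uuv = -0.073148, Gamma_uvv = 0.061990, Gamma_vuu = 0.000000, Gamma_vuv = -0.914561, Gamma_vvv = 0.775050; k4 = (-0.498170, -0.455430, 0.020334, 0.254235)
  Y <- Y + (h/6)(k1 + 2k2 + 2k3 + k4): u = -0.5749, v = -0.0715, du/dtau = -0.4982, dv/dtau = -0.4554
step 2:
  k1: at (u, v) = (-0.574906, -0.071482), (du/dtau, dv/dtau) = (-0.498240, -0.455363); Gamma_uuu = 0.000000, Gamma_uuv = -0.072961, Gamma_uvv = 0.061820, Gamma_vuu = 0.000000, Gamma_vuv = -0.914691, Gamma_vvv = 0.775015; k1 = (-0.498240, -0.455363, 0.020288, 0.254347)
  k2: at (u, v) = (-0.612274, -0.105635), (du/dtau, dv/dtau) = (-0.496719, -0.436287); Gamma_uuu = 0.000000, Gamma_uuv = -0.098182, Gamma_uvv = 0.093292, Gamma_vuu = 0.000000, Gamma_vuv = -0.859253, Gamma_vvv = 0.816460; k2 = (-0.496719, -0.436287, 0.024797, 0.217010)
  k3: at (u, v) = (-0.612160, -0.104204), (du/dtau, dv/dtau) = (-0.496380, -0.439087); Gamma_uuu = 0.000000, Gamma_uuv = -0.096986, Gamma_uvv = 0.091935, Gamma_vuu = 0.000000, Gamma_vuv = -0.860631, Gamma_vvv = 0.815805; k3 = (-0.496380, -0.439087, 0.024552, 0.217871)
  k4: at (u, v) = (-0.649363, -0.137346), (du/dtau, dv/dtau) = (-0.494557, -0.422683); Gamma_uuu = 0.000000, Gamma_uuv = -0.116775, Gamma_uvv = 0.123772, Gamma_vuu = 0.000000, Gamma_vuv = -0.808436, Gamma_vvv = 0.856875; k4 = (-0.494557, -0.422683, 0.026708, 0.184902)
  Y <- Y + (h/6)(k1 + 2k2 + 2k3 + k4): u = -0.6494, v = -0.1372, du/dtau = -0.4946, dv/dtau = -0.4226
step 3:
  k1: at (u, v) = (-0.649381, -0.137202), (du/dtau, dv/dtau) = (-0.494598, -0.422638); Gamma_uuu = 0.000000, Gamma_uuv = -0.116665, Gamma_uvv = 0.123630, Gamma_vuu = 0.000000, Gamma_vuv = -0.808559, Gamma_vvv = 0.856830; k1 = (-0.494598, -0.422638, 0.026691, 0.184986)
  k2: at (u, v) = (-0.686476, -0.168900), (du/dtau, dv/dtau) = (-0.492596, -0.408764); Gamma_uuu = 0.000000, Gamma_uuv = -0.131639, Gamma_uvv = 0.155511, Gamma_vuu = 0.000000, Gamma_vuv = -0.759906, Gamma_vvv = 0.897707; k2 = (-0.492596, -0.408764, 0.027029, 0.156027)
  k3: at (u, v) = (-0.686326, -0.167860), (du/dtau, dv/dtau) = (-0.492571, -0.410936); Gamma_uuu = 0.000000, Gamma_uuv = -0.130986, Gamma_uvv = 0.154428, Gamma_vuu = 0.000000, Gamma_vuv = -0.760962, Gamma_vvv = 0.897151; k3 = (-0.492571, -0.410936, 0.026949, 0.156560)
  k4: at (u, v) = (-0.723267, -0.198843), (du/dtau, dv/dtau) = (-0.490555, -0.399154); Gamma_uuu = 0.000000, Gamma_uuv = -0.142610, Gamma_uvv = 0.187142, Gamma_vuu = 0.000000, Gamma_vuv = -0.715055, Gamma_vvv = 0.938345; k4 = (-0.490555, -0.399154, 0.026032, 0.130525)
  Y <- Y + (h/6)(k1 + 2k2 + 2k3 + k4): u = -0.7233, v = -0.1987, du/dtau = -0.4906, dv/dtau = -0.3991
step 4:
  k1: at (u, v) = (-0.723268, -0.198732), (du/dtau, dv/dtau) = (-0.490581, -0.399121); Gamma_uuu = 0.000000, Gamma_uuv = -0.142546, Gamma_uvv = 0.187021, Gamma_vuu = 0.000000, Gamma_vuv = -0.715160, Gamma_vvv = 0.938296; k1 = (-0.490581, -0.399121, 0.026029, 0.130590)
  k2: at (u, v) = (-0.760062, -0.228666), (du/dtau, dv/dtau) = (-0.488629, -0.389327); Gamma_uuu = 0.000000, Gamma_uuv = -0.151176, Gamma_uvv = 0.220402, Gamma_vuu = 0.000000, Gamma_vuv = -0.672123, Gamma_vvv = 0.979900; k2 = (-0.488629, -0.389327, 0.024111, 0.107196)
  k3: at (u, v) = (-0.759915, -0.227932), (du/dtau, dv/dtau) = (-0.488773, -0.391081); Gamma_uuu = 0.000000, Gamma_uuv = -0.150836, Gamma_uvv = 0.219554, Gamma_vuu = 0.000000, Gamma_vuv = -0.672885, Gamma_vvv = 0.979442; k3 = (-0.488773, -0.391081, 0.024085, 0.107443)
  k4: at (u, v) = (-0.796584, -0.257394), (du/dtau, dv/dtau) = (-0.486968, -0.383004); Gamma_uuu = 0.000000, Gamma_uuv = -0.157317, Gamma_uvv = 0.254395, Gamma_vuu = 0.000000, Gamma_vuv = -0.631948, Gamma_vvv = 1.021912; k4 = (-0.486968, -0.383004, 0.021365, 0.085824)
  Y <- Y + (h/6)(k1 + 2k2 + 2k3 + k4): u = -0.7966, v = -0.2573, du/dtau = -0.4870, dv/dtau = -0.3830


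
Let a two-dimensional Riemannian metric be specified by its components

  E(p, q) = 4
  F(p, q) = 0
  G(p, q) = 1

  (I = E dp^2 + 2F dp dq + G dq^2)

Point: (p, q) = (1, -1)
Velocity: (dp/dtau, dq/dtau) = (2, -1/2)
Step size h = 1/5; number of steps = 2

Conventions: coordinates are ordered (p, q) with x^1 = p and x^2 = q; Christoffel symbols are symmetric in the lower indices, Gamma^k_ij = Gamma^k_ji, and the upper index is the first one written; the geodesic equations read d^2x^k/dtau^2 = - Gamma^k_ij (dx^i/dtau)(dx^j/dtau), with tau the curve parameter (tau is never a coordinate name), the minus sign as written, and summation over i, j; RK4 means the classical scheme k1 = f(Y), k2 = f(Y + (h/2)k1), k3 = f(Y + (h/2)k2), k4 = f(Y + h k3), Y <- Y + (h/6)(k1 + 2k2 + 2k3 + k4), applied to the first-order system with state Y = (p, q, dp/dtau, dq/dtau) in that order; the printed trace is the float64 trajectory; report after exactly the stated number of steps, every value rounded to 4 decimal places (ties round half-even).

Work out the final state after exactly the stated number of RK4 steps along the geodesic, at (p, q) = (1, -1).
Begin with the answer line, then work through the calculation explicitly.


Answer: p = 1.8000, q = -1.2000, dp/dtau = 2.0000, dq/dtau = -0.5000

f(Y) = (dp/dtau, dq/dtau, -Gamma^p_ij Y'^i Y'^j, -Gamma^q_ij Y'^i Y'^j) with the Gammas evaluated at the stage position; h = 0.200000; intermediate values shown to 6 dp
step 0: p = 1.0000, q = -1.0000, dp/dtau = 2.0000, dq/dtau = -0.5000
step 1:
  k1: at (p, q) = (1.000000, -1.000000), (dp/dtau, dq/dtau) = (2.000000, -0.500000); Gamma_ppp = 0.000000, Gamma_ppq = 0.000000, Gamma_pqq = 0.000000, Gamma_qpp = 0.000000, Gamma_qpq = 0.000000, Gamma_qqq = 0.000000; k1 = (2.000000, -0.500000, 0.000000, 0.000000)
  k2: at (p, q) = (1.200000, -1.050000), (dp/dtau, dq/dtau) = (2.000000, -0.500000); Gamma_ppp = 0.000000, Gamma_ppq = 0.000000, Gamma_pqq = 0.000000, Gamma_qpp = 0.000000, Gamma_qpq = 0.000000, Gamma_qqq = 0.000000; k2 = (2.000000, -0.500000, 0.000000, 0.000000)
  k3: at (p, q) = (1.200000, -1.050000), (dp/dtau, dq/dtau) = (2.000000, -0.500000); Gamma_ppp = 0.000000, Gamma_ppq = 0.000000, Gamma_pqq = 0.000000, Gamma_qpp = 0.000000, Gamma_qpq = 0.000000, Gamma_qqq = 0.000000; k3 = (2.000000, -0.500000, 0.000000, 0.000000)
  k4: at (p, q) = (1.400000, -1.100000), (dp/dtau, dq/dtau) = (2.000000, -0.500000); Gamma_ppp = 0.000000, Gamma_ppq = 0.000000, Gamma_pqq = 0.000000, Gamma_qpp = 0.000000, Gamma_qpq = 0.000000, Gamma_qqq = 0.000000; k4 = (2.000000, -0.500000, 0.000000, 0.000000)
  Y <- Y + (h/6)(k1 + 2k2 + 2k3 + k4): p = 1.4000, q = -1.1000, dp/dtau = 2.0000, dq/dtau = -0.5000
step 2:
  k1: at (p, q) = (1.400000, -1.100000), (dp/dtau, dq/dtau) = (2.000000, -0.500000); Gamma_ppp = 0.000000, Gamma_ppq = 0.000000, Gamma_pqq = 0.000000, Gamma_qpp = 0.000000, Gamma_qpq = 0.000000, Gamma_qqq = 0.000000; k1 = (2.000000, -0.500000, 0.000000, 0.000000)
  k2: at (p, q) = (1.600000, -1.150000), (dp/dtau, dq/dtau) = (2.000000, -0.500000); Gamma_ppp = 0.000000, Gamma_ppq = 0.000000, Gamma_pqq = 0.000000, Gamma_qpp = 0.000000, Gamma_qpq = 0.000000, Gamma_qqq = 0.000000; k2 = (2.000000, -0.500000, 0.000000, 0.000000)
  k3: at (p, q) = (1.600000, -1.150000), (dp/dtau, dq/dtau) = (2.000000, -0.500000); Gamma_ppp = 0.000000, Gamma_ppq = 0.000000, Gamma_pqq = 0.000000, Gamma_qpp = 0.000000, Gamma_qpq = 0.000000, Gamma_qqq = 0.000000; k3 = (2.000000, -0.500000, 0.000000, 0.000000)
  k4: at (p, q) = (1.800000, -1.200000), (dp/dtau, dq/dtau) = (2.000000, -0.500000); Gamma_ppp = 0.000000, Gamma_ppq = 0.000000, Gamma_pqq = 0.000000, Gamma_qpp = 0.000000, Gamma_qpq = 0.000000, Gamma_qqq = 0.000000; k4 = (2.000000, -0.500000, 0.000000, 0.000000)
  Y <- Y + (h/6)(k1 + 2k2 + 2k3 + k4): p = 1.8000, q = -1.2000, dp/dtau = 2.0000, dq/dtau = -0.5000


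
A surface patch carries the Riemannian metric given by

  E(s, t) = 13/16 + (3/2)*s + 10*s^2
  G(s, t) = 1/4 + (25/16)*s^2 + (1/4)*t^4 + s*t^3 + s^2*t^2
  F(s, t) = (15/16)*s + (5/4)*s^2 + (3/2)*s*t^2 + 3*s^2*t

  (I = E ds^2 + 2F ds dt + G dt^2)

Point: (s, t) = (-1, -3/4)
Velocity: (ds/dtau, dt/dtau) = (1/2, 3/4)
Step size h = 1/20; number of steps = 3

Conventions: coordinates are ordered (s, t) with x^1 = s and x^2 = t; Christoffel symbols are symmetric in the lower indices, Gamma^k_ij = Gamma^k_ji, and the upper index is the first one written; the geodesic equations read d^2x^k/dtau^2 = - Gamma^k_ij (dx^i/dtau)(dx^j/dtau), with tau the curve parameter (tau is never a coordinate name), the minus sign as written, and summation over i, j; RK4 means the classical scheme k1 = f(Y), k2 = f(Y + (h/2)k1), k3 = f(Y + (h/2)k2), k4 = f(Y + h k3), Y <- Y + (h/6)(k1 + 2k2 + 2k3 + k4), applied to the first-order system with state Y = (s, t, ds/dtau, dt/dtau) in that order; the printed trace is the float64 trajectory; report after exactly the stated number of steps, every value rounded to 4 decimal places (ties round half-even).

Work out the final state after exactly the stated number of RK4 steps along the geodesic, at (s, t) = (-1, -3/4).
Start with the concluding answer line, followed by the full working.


Answer: s = -0.9257, t = -0.6303, ds/dtau = 0.4884, dt/dtau = 0.8490

f(Y) = (ds/dtau, dt/dtau, -Gamma^s_ij Y'^i Y'^j, -Gamma^t_ij Y'^i Y'^j) with the Gammas evaluated at the stage position; h = 0.050000; intermediate values shown to 6 dp
step 0: s = -1.0000, t = -0.7500, ds/dtau = 0.5000, dt/dtau = 0.7500
step 1:
  k1: at (s, t) = (-1.000000, -0.750000), (ds/dtau, dt/dtau) = (0.500000, 0.750000); Gamma_sss = -0.844544, Gamma_sst = -0.341091, Gamma_stt = 0.881899, Gamma_tss = 0.498044, Gamma_tst = -1.142081, Gamma_ttt = 0.225348; k1 = (0.500000, 0.750000, -0.029114, 0.605292)
  k2: at (s, t) = (-0.987500, -0.731250), (ds/dtau, dt/dtau) = (0.499272, 0.765132); Gamma_sss = -0.865287, Gamma_sst = -0.331402, Gamma_stt = 0.873975, Gamma_tss = 0.479792, Gamma_tst = -1.140977, Gamma_ttt = 0.219789; k2 = (0.499272, 0.765132, -0.042759, 0.623458)
  k3: at (s, t) = (-0.987518, -0.730872), (ds/dtau, dt/dtau) = (0.498931, 0.765586); Gamma_sss = -0.865531, Gamma_sst = -0.331054, Gamma_stt = 0.873609, Gamma_tss = 0.479249, Gamma_tst = -1.140623, Gamma_ttt = 0.219471; k3 = (0.498931, 0.765586, -0.043675, 0.623441)
  k4: at (s, t) = (-0.975053, -0.711721), (ds/dtau, dt/dtau) = (0.497816, 0.781172); Gamma_sss = -0.886645, Gamma_sst = -0.321109, Gamma_stt = 0.865452, Gamma_tss = 0.459571, Gamma_tst = -1.139234, Gamma_ttt = 0.213784; k4 = (0.497816, 0.781172, -0.058650, 0.641702)
  Y <- Y + (h/6)(k1 + 2k2 + 2k3 + k4): s = -0.9750, t = -0.7117, ds/dtau = 0.4978, dt/dtau = 0.7812
step 2:
  k1: at (s, t) = (-0.975048, -0.711728), (ds/dtau, dt/dtau) = (0.497828, 0.781173); Gamma_sss = -0.886644, Gamma_sst = -0.321118, Gamma_stt = 0.865463, Gamma_tss = 0.459585, Gamma_tst = -1.139247, Gamma_ttt = 0.213794; k1 = (0.497828, 0.781173, -0.058634, 0.641719)
  k2: at (s, t) = (-0.962602, -0.692199), (ds/dtau, dt/dtau) = (0.496362, 0.797216); Gamma_sss = -0.908103, Gamma_sst = -0.310960, Gamma_stt = 0.857112, Gamma_tss = 0.438475, Gamma_tst = -1.137626, Gamma_ttt = 0.208025; k2 = (0.496362, 0.797216, -0.074908, 0.660095)
  k3: at (s, t) = (-0.962639, -0.691798), (ds/dtau, dt/dtau) = (0.495955, 0.797676); Gamma_sss = -0.908336, Gamma_sst = -0.310593, Gamma_stt = 0.856724, Gamma_tss = 0.437860, Gamma_tst = -1.137236, Gamma_ttt = 0.207687; k3 = (0.495955, 0.797676, -0.075949, 0.659958)
  k4: at (s, t) = (-0.950250, -0.671844), (ds/dtau, dt/dtau) = (0.494031, 0.814171); Gamma_sss = -0.930105, Gamma_sst = -0.300189, Gamma_stt = 0.848129, Gamma_tss = 0.415153, Gamma_tst = -1.135323, Gamma_ttt = 0.201797; k4 = (0.494031, 0.814171, -0.093708, 0.678221)
  Y <- Y + (h/6)(k1 + 2k2 + 2k3 + k4): s = -0.9502, t = -0.6719, ds/dtau = 0.4940, dt/dtau = 0.8142
step 3:
  k1: at (s, t) = (-0.950244, -0.671852), (ds/dtau, dt/dtau) = (0.494044, 0.814174); Gamma_sss = -0.930105, Gamma_sst = -0.300199, Gamma_stt = 0.848140, Gamma_tss = 0.415168, Gamma_tst = -1.135337, Gamma_ttt = 0.201808; k1 = (0.494044, 0.814174, -0.093692, 0.678243)
  k2: at (s, t) = (-0.937893, -0.651498), (ds/dtau, dt/dtau) = (0.491702, 0.831130); Gamma_sss = -0.952153, Gamma_sst = -0.289596, Gamma_stt = 0.839341, Gamma_tss = 0.390859, Gamma_tst = -1.133193, Gamma_ttt = 0.195843; k2 = (0.491702, 0.831130, -0.112897, 0.696417)
  k3: at (s, t) = (-0.937951, -0.651074), (ds/dtau, dt/dtau) = (0.491222, 0.831584); Gamma_sss = -0.952366, Gamma_sst = -0.289213, Gamma_stt = 0.838932, Gamma_tss = 0.390168, Gamma_tst = -1.132766, Gamma_ttt = 0.195485; k3 = (0.491222, 0.831584, -0.114061, 0.696121)
  k4: at (s, t) = (-0.925683, -0.630273), (ds/dtau, dt/dtau) = (0.488341, 0.848980); Gamma_sss = -0.974634, Gamma_sst = -0.278383, Gamma_stt = 0.829878, Gamma_tss = 0.364085, Gamma_tst = -1.130331, Gamma_ttt = 0.189407; k4 = (0.488341, 0.848980, -0.134890, 0.713907)
  Y <- Y + (h/6)(k1 + 2k2 + 2k3 + k4): s = -0.9257, t = -0.6303, ds/dtau = 0.4884, dt/dtau = 0.8490


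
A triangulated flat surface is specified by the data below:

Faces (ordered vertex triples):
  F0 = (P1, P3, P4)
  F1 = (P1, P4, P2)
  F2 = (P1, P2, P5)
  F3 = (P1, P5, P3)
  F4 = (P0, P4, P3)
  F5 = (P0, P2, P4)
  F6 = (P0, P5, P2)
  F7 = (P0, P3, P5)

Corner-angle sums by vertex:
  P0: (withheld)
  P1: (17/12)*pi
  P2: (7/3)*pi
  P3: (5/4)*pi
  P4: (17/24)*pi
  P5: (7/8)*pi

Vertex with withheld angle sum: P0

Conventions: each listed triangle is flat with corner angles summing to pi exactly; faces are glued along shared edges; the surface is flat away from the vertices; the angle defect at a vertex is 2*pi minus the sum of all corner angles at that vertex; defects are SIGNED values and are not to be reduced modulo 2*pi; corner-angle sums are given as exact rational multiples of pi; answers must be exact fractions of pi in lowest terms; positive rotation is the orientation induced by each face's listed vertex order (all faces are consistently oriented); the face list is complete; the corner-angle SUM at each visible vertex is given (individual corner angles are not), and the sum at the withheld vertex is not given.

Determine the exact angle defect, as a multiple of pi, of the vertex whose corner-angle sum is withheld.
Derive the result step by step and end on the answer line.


V = 6, E = 12, F = 8; chi = V - E + F = 2
Gauss-Bonnet: total defect = 2*pi*chi = 4*pi; visible defects sum to (41/12)*pi

Answer: defect(P0) = (7/12)*pi


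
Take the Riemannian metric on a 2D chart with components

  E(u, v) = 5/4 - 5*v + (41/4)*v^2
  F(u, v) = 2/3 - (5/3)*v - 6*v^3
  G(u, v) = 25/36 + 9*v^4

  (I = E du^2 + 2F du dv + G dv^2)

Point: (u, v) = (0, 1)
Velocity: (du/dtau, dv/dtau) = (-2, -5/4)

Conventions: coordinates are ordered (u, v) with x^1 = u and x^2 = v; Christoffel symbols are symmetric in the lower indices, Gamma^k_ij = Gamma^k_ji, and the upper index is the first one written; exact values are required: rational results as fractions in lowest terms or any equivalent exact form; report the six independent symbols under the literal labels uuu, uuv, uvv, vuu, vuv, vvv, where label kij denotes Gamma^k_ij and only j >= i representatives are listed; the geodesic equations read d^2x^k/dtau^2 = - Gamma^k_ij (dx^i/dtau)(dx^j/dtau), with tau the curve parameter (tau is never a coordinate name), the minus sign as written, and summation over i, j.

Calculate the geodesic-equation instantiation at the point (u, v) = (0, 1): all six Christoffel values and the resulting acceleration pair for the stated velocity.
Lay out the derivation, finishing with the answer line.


E = 13/2, F = -7, G = 349/36 at the point
E_u = 0, E_v = 31/2, F_u = 0, F_v = -59/3, G_u = 0, G_v = 36
EG - F^2 = 1009/72;  g^inv = (72/1009) * [[349/36, 7], [7, 13/2]]
first-kind symbols [ij,l] = (1/2)(d_i g_jl + d_j g_il - d_l g_ij): [uu,u] = E_u/2 = 0, [uu,v] = F_u - E_v/2 = -31/4, [uv,u] = E_v/2 = 31/4, [uv,v] = G_u/2 = 0, [vv,u] = F_v - G_u/2 = -59/3, [vv,v] = G_v/2 = 18
Gamma^u_ij = (G*[ij,u] - F*[ij,v])/(EG - F^2), Gamma^v_ij = (E*[ij,v] - F*[ij,u])/(EG - F^2)
Gamma_uuu = -3906/1009, Gamma_uuv = 10819/2018, Gamma_uvv = -13966/3027, Gamma_vuu = -3627/1009, Gamma_vuv = 3906/1009, Gamma_vvv = -1488/1009
d^2u/dtau^2 = -(Gamma_uuu*(-2)^2 + 2*Gamma_uuv*(-2)*(-5/4) + Gamma_uvv*(-5/4)^2) = -99589/24216
d^2v/dtau^2 = -(Gamma_vuu*(-2)^2 + 2*Gamma_vuv*(-2)*(-5/4) + Gamma_vvv*(-5/4)^2) = -2697/1009

Answer: Gamma_uuu = -3906/1009, Gamma_uuv = 10819/2018, Gamma_uvv = -13966/3027, Gamma_vuu = -3627/1009, Gamma_vuv = 3906/1009, Gamma_vvv = -1488/1009; accelerations (d^2u/dtau^2, d^2v/dtau^2) = (-99589/24216, -2697/1009)


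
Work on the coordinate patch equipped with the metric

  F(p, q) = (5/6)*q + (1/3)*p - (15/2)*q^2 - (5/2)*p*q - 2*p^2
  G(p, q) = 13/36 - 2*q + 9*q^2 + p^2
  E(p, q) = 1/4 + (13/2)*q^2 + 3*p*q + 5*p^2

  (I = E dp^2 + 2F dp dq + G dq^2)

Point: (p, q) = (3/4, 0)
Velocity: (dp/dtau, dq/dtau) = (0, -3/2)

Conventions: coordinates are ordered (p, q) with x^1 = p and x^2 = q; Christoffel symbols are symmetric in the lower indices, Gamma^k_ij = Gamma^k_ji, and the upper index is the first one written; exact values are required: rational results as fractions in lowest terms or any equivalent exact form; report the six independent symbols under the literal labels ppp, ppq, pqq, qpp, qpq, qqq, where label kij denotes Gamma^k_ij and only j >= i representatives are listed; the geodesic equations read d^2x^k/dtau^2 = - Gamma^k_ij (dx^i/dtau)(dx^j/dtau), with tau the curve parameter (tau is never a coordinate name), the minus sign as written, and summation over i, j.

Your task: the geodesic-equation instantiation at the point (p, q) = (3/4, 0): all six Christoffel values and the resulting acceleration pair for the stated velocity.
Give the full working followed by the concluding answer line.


E = 49/16, F = -7/8, G = 133/144 at the point
E_p = 15/2, E_q = 9/4, F_p = -8/3, F_q = -25/24, G_p = 3/2, G_q = -2
EG - F^2 = 4753/2304;  g^inv = (2304/4753) * [[133/144, 7/8], [7/8, 49/16]]
first-kind symbols [ij,l] = (1/2)(d_i g_jl + d_j g_il - d_l g_ij): [pp,p] = E_p/2 = 15/4, [pp,q] = F_p - E_q/2 = -91/24, [pq,p] = E_q/2 = 9/8, [pq,q] = G_p/2 = 3/4, [qq,p] = F_q - G_p/2 = -43/24, [qq,q] = G_q/2 = -1
Gamma^p_ij = (G*[ij,p] - F*[ij,q])/(EG - F^2), Gamma^q_ij = (E*[ij,q] - F*[ij,p])/(EG - F^2)
Gamma_ppp = 48/679, Gamma_ppq = 558/679, Gamma_pqq = -2498/2037, Gamma_qpp = -2742/679, Gamma_qpq = 1080/679, Gamma_qqq = -1524/679
d^2p/dtau^2 = -(Gamma_ppp*(0)^2 + 2*Gamma_ppq*(0)*(-3/2) + Gamma_pqq*(-3/2)^2) = 3747/1358
d^2q/dtau^2 = -(Gamma_qpp*(0)^2 + 2*Gamma_qpq*(0)*(-3/2) + Gamma_qqq*(-3/2)^2) = 3429/679

Answer: Gamma_ppp = 48/679, Gamma_ppq = 558/679, Gamma_pqq = -2498/2037, Gamma_qpp = -2742/679, Gamma_qpq = 1080/679, Gamma_qqq = -1524/679; accelerations (d^2p/dtau^2, d^2q/dtau^2) = (3747/1358, 3429/679)


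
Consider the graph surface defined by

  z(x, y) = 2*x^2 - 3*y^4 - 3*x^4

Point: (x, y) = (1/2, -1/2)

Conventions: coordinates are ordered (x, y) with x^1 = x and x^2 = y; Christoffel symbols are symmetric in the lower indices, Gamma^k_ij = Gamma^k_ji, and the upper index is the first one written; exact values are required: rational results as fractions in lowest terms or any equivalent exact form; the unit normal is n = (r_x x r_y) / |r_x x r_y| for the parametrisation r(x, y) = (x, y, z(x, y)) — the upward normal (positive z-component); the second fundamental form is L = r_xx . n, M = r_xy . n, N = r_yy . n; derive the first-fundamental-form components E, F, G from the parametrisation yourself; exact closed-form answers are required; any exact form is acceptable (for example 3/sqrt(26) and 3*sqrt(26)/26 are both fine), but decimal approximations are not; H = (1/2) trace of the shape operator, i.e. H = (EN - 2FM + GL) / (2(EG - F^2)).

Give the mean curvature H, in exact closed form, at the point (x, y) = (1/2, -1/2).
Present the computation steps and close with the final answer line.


z_x = 1/2, z_y = 3/2, z_xx = -5, z_xy = 0, z_yy = -9
E = 5/4, F = 3/4, G = 13/4; answer radicand W^2 = 7/2
unnormalised second-form numerators: l = -5, m = 0, n = -9; L = l/sqrt(7/2), and similarly M = m/sqrt(W^2), N = n/sqrt(W^2)
H = (E*n - 2*F*m + G*l) / (2*(EG - F^2)*sqrt(W^2)); E*n - 2*F*m + G*l = -55/2, EG - F^2 = 7/2, so H = (-55/14)/sqrt(7/2)

Answer: H = -55*sqrt(14)/98


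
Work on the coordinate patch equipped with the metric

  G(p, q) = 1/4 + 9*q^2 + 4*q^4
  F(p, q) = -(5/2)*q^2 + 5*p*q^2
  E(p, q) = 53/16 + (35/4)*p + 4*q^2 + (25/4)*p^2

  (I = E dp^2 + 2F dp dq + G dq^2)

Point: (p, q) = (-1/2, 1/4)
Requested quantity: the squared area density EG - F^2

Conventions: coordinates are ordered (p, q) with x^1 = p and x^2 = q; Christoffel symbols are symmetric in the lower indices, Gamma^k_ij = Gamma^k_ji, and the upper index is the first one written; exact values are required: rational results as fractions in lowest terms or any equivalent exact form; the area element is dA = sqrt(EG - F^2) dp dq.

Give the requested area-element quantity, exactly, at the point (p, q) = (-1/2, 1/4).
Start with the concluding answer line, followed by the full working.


Answer: EG - F^2 = 67/128

E = 3/4, F = -5/16, G = 53/64; EG - F^2 = 67/128


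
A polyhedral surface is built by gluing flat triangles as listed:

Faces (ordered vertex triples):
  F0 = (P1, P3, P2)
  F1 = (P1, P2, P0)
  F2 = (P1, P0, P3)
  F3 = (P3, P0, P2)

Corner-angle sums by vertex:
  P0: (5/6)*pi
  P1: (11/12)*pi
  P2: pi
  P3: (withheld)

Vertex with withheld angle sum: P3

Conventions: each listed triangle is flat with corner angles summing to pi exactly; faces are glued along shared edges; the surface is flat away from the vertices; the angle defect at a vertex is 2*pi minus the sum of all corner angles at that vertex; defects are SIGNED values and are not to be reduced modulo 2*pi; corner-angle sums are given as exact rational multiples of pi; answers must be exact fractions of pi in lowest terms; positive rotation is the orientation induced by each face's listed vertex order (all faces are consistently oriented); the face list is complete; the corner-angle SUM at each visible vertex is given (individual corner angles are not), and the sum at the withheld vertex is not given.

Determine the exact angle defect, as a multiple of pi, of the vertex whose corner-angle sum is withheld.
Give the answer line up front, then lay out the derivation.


Answer: defect(P3) = (3/4)*pi

V = 4, E = 6, F = 4; chi = V - E + F = 2
Gauss-Bonnet: total defect = 2*pi*chi = 4*pi; visible defects sum to (13/4)*pi
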